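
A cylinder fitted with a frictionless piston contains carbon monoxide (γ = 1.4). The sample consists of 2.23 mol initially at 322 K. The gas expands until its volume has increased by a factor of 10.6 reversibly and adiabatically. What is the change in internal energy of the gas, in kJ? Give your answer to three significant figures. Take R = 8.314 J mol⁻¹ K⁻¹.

For a reversible adiabat TV^(γ−1) is constant, so T₂ = T₁ (V₁/V₂)^(γ−1).
T₂ = 322 × (1/10.6)^(0.4) = 125.2 K.
Q = 0, so ΔU = W_on_gas = nCᵥΔT with Cᵥ = R/(γ−1) = 20.79 J/(mol·K).
ΔU = 2.23 × 20.79 × (125.2 − 322) = -9120 J.

ΔU ≈ -9.12 kJ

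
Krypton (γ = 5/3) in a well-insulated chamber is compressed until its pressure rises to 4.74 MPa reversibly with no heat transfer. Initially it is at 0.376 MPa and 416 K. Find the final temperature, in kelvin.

Adiabatic: T₂/T₁ = (P₂/P₁)^((γ−1)/γ).
T₂ = 416 × (4.74/0.376)^(2/5) = 1146 K.

T₂ ≈ 1150 K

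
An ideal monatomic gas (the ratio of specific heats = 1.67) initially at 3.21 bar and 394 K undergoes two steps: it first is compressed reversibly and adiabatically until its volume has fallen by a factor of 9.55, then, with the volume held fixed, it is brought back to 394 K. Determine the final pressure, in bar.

Adiabatic step (PV^γ = const): P₂ = 3.21×9.55^(1.67) = 139 bar; T₂ = 394×9.55^(0.67) = 1787 K.
Isochoric: P₃ = P₂(T₃/T₂) = 139 × (394/1787) = 30.66 bar.

P₃ ≈ 30.7 bar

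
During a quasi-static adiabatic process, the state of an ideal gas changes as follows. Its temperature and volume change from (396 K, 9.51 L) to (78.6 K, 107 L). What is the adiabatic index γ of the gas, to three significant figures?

γ ≈ 1.67

TV^(γ−1) = const ⇒ γ − 1 = ln(T₂/T₁) / ln(V₁/V₂).
γ = 1 + ln(78.6/396) / ln(9.51/107) = 1.668.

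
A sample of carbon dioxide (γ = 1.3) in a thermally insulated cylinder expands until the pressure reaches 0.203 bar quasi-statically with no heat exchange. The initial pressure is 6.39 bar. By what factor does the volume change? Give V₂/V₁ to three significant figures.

From PV^γ = const, V₂/V₁ = (P₁/P₂)^(1/γ).
V₂/V₁ = (6.39/0.203)^(0.769) = 14.2.

V₂/V₁ ≈ 14.2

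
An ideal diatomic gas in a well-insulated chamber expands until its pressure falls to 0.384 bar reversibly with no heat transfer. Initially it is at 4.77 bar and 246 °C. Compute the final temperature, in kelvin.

Adiabatic: T₂/T₁ = (P₂/P₁)^((γ−1)/γ).
For a diatomic ideal gas γ = 7/5, so (γ−1)/γ = 2/7.
T₁ = 246 °C = 519.1 K.
T₂ = 519.1 × (0.384/4.77)^(2/7) = 252.7 K.

T₂ ≈ 253 K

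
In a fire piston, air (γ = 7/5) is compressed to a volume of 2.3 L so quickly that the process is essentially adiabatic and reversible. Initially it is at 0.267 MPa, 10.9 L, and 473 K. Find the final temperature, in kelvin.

Adiabatic: T₁V₁^(γ−1) = T₂V₂^(γ−1) ⇒ T₂ = T₁ (V₁/V₂)^(γ−1).
T₂ = 473 × (10.9/2.3)^(2/5) = 881.3 K.

T₂ ≈ 881 K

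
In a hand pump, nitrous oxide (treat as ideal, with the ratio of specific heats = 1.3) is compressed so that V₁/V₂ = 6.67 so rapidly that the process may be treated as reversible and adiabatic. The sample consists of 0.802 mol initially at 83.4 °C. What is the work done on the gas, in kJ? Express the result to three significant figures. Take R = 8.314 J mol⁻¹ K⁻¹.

For a reversible adiabat TV^(γ−1) is constant, so T₂ = T₁ (V₁/V₂)^(γ−1).
T₁ = 83.4 °C = 356.5 K.
T₂ = 356.5 × 6.67^(0.3) = 630 K.
Q = 0, so ΔU = W_on_gas = nCᵥΔT with Cᵥ = R/(γ−1) = 27.71 J/(mol·K).
ΔU = 0.802 × 27.71 × (630 − 356.5) = 6078 J.

W ≈ 6.08 kJ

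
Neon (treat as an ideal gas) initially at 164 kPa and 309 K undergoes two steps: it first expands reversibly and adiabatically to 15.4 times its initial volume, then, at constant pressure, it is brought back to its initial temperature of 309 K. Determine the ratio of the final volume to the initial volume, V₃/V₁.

V₃/V₁ ≈ 95.3

For a monatomic ideal gas γ = 5/3.
Adiabatic step: V₂/V₁ = 15.4; T₂ = T₁·(1/15.4)^(2/3) = 49.92 K.
Isobaric step: V₃/V₂ = T₃/T₂ = 309/49.92.
V₃/V₁ = (V₂/V₁)(V₃/V₂) = 15.4 × (309/49.92) = 95.32.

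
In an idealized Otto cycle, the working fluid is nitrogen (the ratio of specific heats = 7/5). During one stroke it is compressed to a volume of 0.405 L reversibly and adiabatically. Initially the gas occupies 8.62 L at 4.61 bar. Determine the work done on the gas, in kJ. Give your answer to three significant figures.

W ≈ 23.8 kJ

P₂ = P₁(V₁/V₂)^γ = 4.61×(8.62/0.405)^(7/5) = 333.4 bar.
For a reversible adiabat, W_by_gas = (P₁V₁ − P₂V₂)/(γ−1).
W_by = (461000×0.00862 − 3.334×10^7×0.000405) / (2/5) = -23820 J.
W_on_gas = −W_by = 23820 J.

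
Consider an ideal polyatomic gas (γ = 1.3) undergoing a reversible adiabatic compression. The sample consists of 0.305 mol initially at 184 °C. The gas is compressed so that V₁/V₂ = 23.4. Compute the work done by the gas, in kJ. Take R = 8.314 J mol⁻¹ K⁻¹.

W ≈ -6.09 kJ

For a reversible adiabat TV^(γ−1) is constant, so T₂ = T₁ (V₁/V₂)^(γ−1).
T₁ = 184 °C = 457.1 K.
T₂ = 457.1 × 23.4^(0.3) = 1177 K.
Q = 0, so ΔU = W_on_gas = nCᵥΔT with Cᵥ = R/(γ−1) = 27.71 J/(mol·K).
ΔU = 0.305 × 27.71 × (1177 − 457.1) = 6086 J.
Work done by the gas = −ΔU = -6086 J.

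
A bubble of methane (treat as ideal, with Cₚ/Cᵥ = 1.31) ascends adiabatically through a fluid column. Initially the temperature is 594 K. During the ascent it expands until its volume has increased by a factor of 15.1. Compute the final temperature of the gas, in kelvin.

Adiabatic: T₁V₁^(γ−1) = T₂V₂^(γ−1) ⇒ T₂ = T₁ (V₁/V₂)^(γ−1).
T₂ = 594 × (1/15.1)^(0.31) = 256 K.

T₂ ≈ 256 K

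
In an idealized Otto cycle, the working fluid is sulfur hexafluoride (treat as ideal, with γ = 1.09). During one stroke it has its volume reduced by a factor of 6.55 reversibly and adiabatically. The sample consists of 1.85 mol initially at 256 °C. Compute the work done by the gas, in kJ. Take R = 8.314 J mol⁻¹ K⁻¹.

Adiabatic: T₁V₁^(γ−1) = T₂V₂^(γ−1) ⇒ T₂ = T₁ (V₁/V₂)^(γ−1).
T₁ = 256 °C = 529.1 K.
T₂ = 529.1 × 6.55^(0.09) = 626.7 K.
Q = 0, so ΔU = W_on_gas = nCᵥΔT with Cᵥ = R/(γ−1) = 92.38 J/(mol·K).
ΔU = 1.85 × 92.38 × (626.7 − 529.1) = 16670 J.
Work done by the gas = −ΔU = -16670 J.

W ≈ -16.7 kJ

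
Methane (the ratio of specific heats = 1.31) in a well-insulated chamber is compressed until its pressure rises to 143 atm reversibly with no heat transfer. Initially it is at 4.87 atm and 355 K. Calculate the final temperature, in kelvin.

T₂ ≈ 790 K

Adiabatic: T₂/T₁ = (P₂/P₁)^((γ−1)/γ).
T₂ = 355 × (143/4.87)^(0.237) = 789.9 K.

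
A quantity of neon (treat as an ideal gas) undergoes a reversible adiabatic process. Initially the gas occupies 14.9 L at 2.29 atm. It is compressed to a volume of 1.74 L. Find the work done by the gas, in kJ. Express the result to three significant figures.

W ≈ -16.5 kJ

γ = 5/3 for a monatomic ideal gas.
P₂ = P₁(V₁/V₂)^γ = 2.29×(14.9/1.74)^(5/3) = 82.08 atm.
For a reversible adiabat, W_by_gas = (P₁V₁ − P₂V₂)/(γ−1).
W_by = (232000×0.0149 − 8.317×10^6×0.00174) / (2/3) = -16520 J.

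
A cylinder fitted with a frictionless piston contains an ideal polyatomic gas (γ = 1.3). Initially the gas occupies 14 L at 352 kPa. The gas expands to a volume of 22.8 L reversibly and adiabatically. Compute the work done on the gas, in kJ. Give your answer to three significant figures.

W ≈ -2.24 kJ

P₂ = P₁(V₁/V₂)^γ = 352×(14/22.8)^(1.3) = 186.7 kPa.
For a reversible adiabat, W_by_gas = (P₁V₁ − P₂V₂)/(γ−1).
W_by = (352000×0.014 − 186700×0.0228) / (0.3) = 2236 J.
W_on_gas = −W_by = -2236 J.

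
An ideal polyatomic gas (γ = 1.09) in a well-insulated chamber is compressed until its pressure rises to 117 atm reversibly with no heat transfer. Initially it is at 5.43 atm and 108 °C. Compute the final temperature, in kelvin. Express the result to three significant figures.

T₂ ≈ 491 K

Along an adiabat T P^((1−γ)/γ) is constant, so T₂ = T₁ (P₂/P₁)^((γ−1)/γ).
T₁ = 108 °C = 381.1 K.
T₂ = 381.1 × (117/5.43)^(0.0826) = 491.1 K.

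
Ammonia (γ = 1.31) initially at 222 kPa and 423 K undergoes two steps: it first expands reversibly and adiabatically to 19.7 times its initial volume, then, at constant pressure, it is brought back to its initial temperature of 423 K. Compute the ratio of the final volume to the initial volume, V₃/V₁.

V₃/V₁ ≈ 49.6

Adiabatic step: V₂/V₁ = 19.7; T₂ = T₁·(1/19.7)^(0.31) = 167.9 K.
Isobaric step: V₃/V₂ = T₃/T₂ = 423/167.9.
V₃/V₁ = (V₂/V₁)(V₃/V₂) = 19.7 × (423/167.9) = 49.63.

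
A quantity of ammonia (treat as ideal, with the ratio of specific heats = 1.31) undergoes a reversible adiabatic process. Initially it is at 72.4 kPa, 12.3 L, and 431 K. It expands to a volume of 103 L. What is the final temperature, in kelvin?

T₂ ≈ 223 K

For a reversible adiabat TV^(γ−1) is constant, so T₂ = T₁ (V₁/V₂)^(γ−1).
T₂ = 431 × (12.3/103)^(0.31) = 223 K.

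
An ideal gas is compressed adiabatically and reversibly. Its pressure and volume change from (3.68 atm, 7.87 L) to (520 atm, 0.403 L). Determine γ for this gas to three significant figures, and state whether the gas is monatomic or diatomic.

PV^γ = const ⇒ γ = ln(P₂/P₁) / ln(V₁/V₂).
γ = ln(520/3.68) / ln(7.87/0.403) = 1.666.
γ ≈ 1.67 is close to 5/3, so the gas is monatomic.

γ ≈ 1.67; monatomic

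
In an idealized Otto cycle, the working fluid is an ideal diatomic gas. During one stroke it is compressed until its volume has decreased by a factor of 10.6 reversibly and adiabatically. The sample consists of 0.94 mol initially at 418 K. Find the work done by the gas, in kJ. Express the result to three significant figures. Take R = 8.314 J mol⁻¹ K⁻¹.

W ≈ -12.8 kJ

For a reversible adiabat TV^(γ−1) is constant, so T₂ = T₁ (V₁/V₂)^(γ−1).
γ = 7/5 for a diatomic ideal gas, so γ−1 = 2/5.
T₂ = 418 × 10.6^(2/5) = 1075 K.
Q = 0, so ΔU = W_on_gas = nCᵥΔT with Cᵥ = R/(γ−1) = 20.79 J/(mol·K).
ΔU = 0.94 × 20.79 × (1075 − 418) = 12830 J.
Work done by the gas = −ΔU = -12830 J.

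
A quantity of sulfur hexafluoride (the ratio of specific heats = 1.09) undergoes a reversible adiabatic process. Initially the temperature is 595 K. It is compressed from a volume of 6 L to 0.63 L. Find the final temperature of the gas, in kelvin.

T₂ ≈ 729 K

Adiabatic: T₁V₁^(γ−1) = T₂V₂^(γ−1) ⇒ T₂ = T₁ (V₁/V₂)^(γ−1).
T₂ = 595 × (6/0.63)^(0.09) = 728.8 K.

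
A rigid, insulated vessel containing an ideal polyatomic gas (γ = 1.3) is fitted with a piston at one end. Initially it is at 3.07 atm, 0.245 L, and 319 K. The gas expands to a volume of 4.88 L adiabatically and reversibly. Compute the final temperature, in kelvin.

T₂ ≈ 130 K

Adiabatic: T₁V₁^(γ−1) = T₂V₂^(γ−1) ⇒ T₂ = T₁ (V₁/V₂)^(γ−1).
T₂ = 319 × (0.245/4.88)^(0.3) = 130 K.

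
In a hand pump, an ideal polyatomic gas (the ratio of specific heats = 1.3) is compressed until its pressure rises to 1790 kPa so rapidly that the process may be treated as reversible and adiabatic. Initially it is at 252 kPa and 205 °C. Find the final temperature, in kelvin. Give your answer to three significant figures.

T₂ ≈ 752 K

Adiabatic: T₂/T₁ = (P₂/P₁)^((γ−1)/γ).
T₁ = 205 °C = 478.1 K.
T₂ = 478.1 × (1790/252)^(0.231) = 751.7 K.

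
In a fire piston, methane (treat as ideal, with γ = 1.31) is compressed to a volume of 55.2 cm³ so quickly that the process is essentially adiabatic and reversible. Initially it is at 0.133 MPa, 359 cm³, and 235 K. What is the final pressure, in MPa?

Adiabatic: P₁V₁^γ = P₂V₂^γ ⇒ P₂ = P₁ (V₁/V₂)^γ.
P₂ = 0.133 × (359/55.2)^(1.31) = 1.546 MPa.

P₂ ≈ 1.55 MPa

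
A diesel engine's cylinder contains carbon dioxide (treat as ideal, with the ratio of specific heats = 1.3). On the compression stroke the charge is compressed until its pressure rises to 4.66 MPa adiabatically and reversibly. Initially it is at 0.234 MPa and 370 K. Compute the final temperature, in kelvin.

Adiabatic: T₂/T₁ = (P₂/P₁)^((γ−1)/γ).
T₂ = 370 × (4.66/0.234)^(0.231) = 737.9 K.

T₂ ≈ 738 K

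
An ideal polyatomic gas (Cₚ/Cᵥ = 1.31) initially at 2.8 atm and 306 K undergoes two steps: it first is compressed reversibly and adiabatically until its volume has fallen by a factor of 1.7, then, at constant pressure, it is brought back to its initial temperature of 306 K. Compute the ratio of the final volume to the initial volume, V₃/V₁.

V₃/V₁ ≈ 0.499

Adiabatic step: V₂/V₁ = 0.5882; T₂ = T₁·1.7^(0.31) = 360.7 K.
Isobaric step: V₃/V₂ = T₃/T₂ = 306/360.7.
V₃/V₁ = (V₂/V₁)(V₃/V₂) = 0.5882 × (306/360.7) = 0.499.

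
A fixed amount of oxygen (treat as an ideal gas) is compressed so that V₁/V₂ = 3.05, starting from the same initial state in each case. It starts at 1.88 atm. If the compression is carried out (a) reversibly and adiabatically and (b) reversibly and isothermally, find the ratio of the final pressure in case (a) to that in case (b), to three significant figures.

For a diatomic ideal gas γ = 7/5.
Isothermal: P_b = P₁(V₁/V₂) = 1.88×3.05.
Adiabatic: P_a = P₁(V₁/V₂)^γ = 1.88×3.05^(7/5).
P_a/P_b = (V₁/V₂)^(γ−1) = 3.05^(2/5) = 1.562.

P_adiabatic / P_isothermal ≈ 1.56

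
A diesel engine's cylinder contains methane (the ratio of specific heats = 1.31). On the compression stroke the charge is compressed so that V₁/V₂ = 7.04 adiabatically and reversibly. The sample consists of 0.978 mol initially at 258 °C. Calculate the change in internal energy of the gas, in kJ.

ΔU ≈ 11.6 kJ

For a reversible adiabat TV^(γ−1) is constant, so T₂ = T₁ (V₁/V₂)^(γ−1).
T₁ = 258 °C = 531.1 K.
T₂ = 531.1 × 7.04^(0.31) = 972.7 K.
Q = 0, so ΔU = W_on_gas = nCᵥΔT with Cᵥ = R/(γ−1) = 26.82 J/(mol·K).
ΔU = 0.978 × 26.82 × (972.7 − 531.1) = 11580 J.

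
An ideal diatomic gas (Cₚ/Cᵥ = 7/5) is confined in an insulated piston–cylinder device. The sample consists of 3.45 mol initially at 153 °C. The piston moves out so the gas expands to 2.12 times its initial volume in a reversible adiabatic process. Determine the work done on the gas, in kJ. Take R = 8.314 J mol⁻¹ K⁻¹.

W ≈ -7.93 kJ

For a reversible adiabat TV^(γ−1) is constant, so T₂ = T₁ (V₁/V₂)^(γ−1).
T₁ = 153 °C = 426.1 K.
T₂ = 426.1 × (1/2.12)^(2/5) = 315.5 K.
Q = 0, so ΔU = W_on_gas = nCᵥΔT with Cᵥ = R/(γ−1) = 20.79 J/(mol·K).
ΔU = 3.45 × 20.79 × (315.5 − 426.1) = -7933 J.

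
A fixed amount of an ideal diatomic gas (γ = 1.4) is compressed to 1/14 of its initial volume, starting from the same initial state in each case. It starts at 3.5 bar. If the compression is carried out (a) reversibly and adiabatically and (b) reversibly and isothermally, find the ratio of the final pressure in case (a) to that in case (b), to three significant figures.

P_adiabatic / P_isothermal ≈ 2.87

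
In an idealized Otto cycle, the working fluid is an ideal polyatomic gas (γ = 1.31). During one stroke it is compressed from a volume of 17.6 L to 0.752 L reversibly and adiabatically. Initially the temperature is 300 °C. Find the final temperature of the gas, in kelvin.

T₂ ≈ 1520 K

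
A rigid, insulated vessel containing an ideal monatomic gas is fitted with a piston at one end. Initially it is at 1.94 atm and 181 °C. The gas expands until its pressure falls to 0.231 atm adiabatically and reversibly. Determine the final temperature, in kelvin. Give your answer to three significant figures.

T₂ ≈ 194 K

Along an adiabat T P^((1−γ)/γ) is constant, so T₂ = T₁ (P₂/P₁)^((γ−1)/γ).
For a monatomic ideal gas γ = 5/3, so (γ−1)/γ = 2/5.
T₁ = 181 °C = 454.1 K.
T₂ = 454.1 × (0.231/1.94)^(2/5) = 193.9 K.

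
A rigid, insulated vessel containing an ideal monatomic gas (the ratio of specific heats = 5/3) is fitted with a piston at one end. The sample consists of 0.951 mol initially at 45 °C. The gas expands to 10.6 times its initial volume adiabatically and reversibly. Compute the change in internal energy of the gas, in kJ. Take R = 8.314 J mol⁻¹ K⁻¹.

ΔU ≈ -2.99 kJ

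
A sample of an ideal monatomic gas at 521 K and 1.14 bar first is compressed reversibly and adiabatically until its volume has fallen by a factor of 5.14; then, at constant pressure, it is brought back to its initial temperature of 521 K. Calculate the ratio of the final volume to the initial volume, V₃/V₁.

V₃/V₁ ≈ 0.0653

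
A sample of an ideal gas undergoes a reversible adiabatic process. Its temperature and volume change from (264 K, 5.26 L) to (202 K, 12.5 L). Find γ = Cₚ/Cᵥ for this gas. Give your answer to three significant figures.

TV^(γ−1) = const ⇒ γ − 1 = ln(T₂/T₁) / ln(V₁/V₂).
γ = 1 + ln(202/264) / ln(5.26/12.5) = 1.309.

γ ≈ 1.31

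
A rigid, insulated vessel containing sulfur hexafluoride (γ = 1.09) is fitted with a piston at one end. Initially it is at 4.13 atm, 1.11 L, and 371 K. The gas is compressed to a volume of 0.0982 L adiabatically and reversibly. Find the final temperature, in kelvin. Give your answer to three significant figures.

T₂ ≈ 461 K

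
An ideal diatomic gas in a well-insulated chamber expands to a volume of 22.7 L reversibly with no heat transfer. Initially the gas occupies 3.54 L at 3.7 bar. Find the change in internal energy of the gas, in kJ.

γ = 7/5 for a diatomic ideal gas.
P₂ = P₁(V₁/V₂)^γ = 3.7×(3.54/22.7)^(7/5) = 0.2744 bar.
For a reversible adiabat, W_by_gas = (P₁V₁ − P₂V₂)/(γ−1).
W_by = (370000×0.00354 − 27440×0.0227) / (2/5) = 1717 J.
Q = 0 ⇒ ΔU = −W_by = -1717 J.

ΔU ≈ -1.72 kJ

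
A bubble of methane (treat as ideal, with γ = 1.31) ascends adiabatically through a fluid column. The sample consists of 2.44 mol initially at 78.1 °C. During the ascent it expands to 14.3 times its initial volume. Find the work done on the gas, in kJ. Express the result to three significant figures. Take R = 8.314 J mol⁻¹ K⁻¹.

W ≈ -12.9 kJ

Adiabatic: T₁V₁^(γ−1) = T₂V₂^(γ−1) ⇒ T₂ = T₁ (V₁/V₂)^(γ−1).
T₁ = 78.1 °C = 351.2 K.
T₂ = 351.2 × (1/14.3)^(0.31) = 154 K.
Q = 0, so ΔU = W_on_gas = nCᵥΔT with Cᵥ = R/(γ−1) = 26.82 J/(mol·K).
ΔU = 2.44 × 26.82 × (154 − 351.2) = -12910 J.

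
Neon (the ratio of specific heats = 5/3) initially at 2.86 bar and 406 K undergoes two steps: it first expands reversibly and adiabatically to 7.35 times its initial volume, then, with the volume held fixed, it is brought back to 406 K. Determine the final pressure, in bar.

Adiabatic step (PV^γ = const): P₂ = 2.86×(1/7.35)^(5/3) = 0.1029 bar; T₂ = 406×(1/7.35)^(2/3) = 107.4 K.
Isochoric: P₃ = P₂(T₃/T₂) = 0.1029 × (406/107.4) = 0.3891 bar.

P₃ ≈ 0.389 bar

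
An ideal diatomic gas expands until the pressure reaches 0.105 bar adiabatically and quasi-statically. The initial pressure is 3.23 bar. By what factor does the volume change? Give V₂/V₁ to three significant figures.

V₂/V₁ ≈ 11.6

From PV^γ = const, V₂/V₁ = (P₁/P₂)^(1/γ).
For a diatomic ideal gas γ = 7/5.
V₂/V₁ = (3.23/0.105)^(5/7) = 11.56.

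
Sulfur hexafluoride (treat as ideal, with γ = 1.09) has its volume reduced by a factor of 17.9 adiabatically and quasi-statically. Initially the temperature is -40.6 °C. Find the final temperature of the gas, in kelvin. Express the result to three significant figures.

T₂ ≈ 301 K

Adiabatic: T₁V₁^(γ−1) = T₂V₂^(γ−1) ⇒ T₂ = T₁ (V₁/V₂)^(γ−1).
T₁ = -40.6 °C = 232.5 K.
T₂ = 232.5 × 17.9^(0.09) = 301.5 K.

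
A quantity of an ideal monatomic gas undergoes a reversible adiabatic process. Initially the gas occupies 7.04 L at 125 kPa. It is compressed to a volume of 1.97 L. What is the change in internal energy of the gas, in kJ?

γ = 5/3 for a monatomic ideal gas.
P₂ = P₁(V₁/V₂)^γ = 125×(7.04/1.97)^(5/3) = 1044 kPa.
For a reversible adiabat, W_by_gas = (P₁V₁ − P₂V₂)/(γ−1).
W_by = (125000×0.00704 − 1.044×10^6×0.00197) / (2/3) = -1765 J.
Q = 0 ⇒ ΔU = −W_by = 1765 J.

ΔU ≈ 1.77 kJ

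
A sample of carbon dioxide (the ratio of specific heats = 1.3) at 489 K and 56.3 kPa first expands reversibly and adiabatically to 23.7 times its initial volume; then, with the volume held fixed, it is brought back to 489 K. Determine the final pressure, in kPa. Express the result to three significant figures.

P₃ ≈ 2.38 kPa

Adiabatic step (PV^γ = const): P₂ = 56.3×(1/23.7)^(1.3) = 0.919 kPa; T₂ = 489×(1/23.7)^(0.3) = 189.2 K.
Isochoric: P₃ = P₂(T₃/T₂) = 0.919 × (489/189.2) = 2.376 kPa.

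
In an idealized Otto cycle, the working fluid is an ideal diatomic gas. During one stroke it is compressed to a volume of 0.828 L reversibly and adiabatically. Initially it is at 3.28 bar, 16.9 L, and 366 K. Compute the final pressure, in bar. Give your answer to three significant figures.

P₂ ≈ 224 bar

Adiabatic: P₁V₁^γ = P₂V₂^γ ⇒ P₂ = P₁ (V₁/V₂)^γ.
γ = 7/5 for a diatomic ideal gas.
P₂ = 3.28 × (16.9/0.828)^(7/5) = 223.7 bar.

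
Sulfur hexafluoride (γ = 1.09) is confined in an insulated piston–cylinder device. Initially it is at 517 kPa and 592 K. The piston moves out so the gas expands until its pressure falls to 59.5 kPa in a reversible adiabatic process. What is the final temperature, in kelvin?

T₂ ≈ 495 K

Adiabatic: T₂/T₁ = (P₂/P₁)^((γ−1)/γ).
T₂ = 592 × (59.5/517)^(0.0826) = 495.2 K.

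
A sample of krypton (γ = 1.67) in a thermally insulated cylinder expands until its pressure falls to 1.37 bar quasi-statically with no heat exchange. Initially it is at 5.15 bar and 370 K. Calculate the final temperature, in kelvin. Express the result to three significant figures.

T₂ ≈ 218 K

Adiabatic: T₂/T₁ = (P₂/P₁)^((γ−1)/γ).
T₂ = 370 × (1.37/5.15)^(0.401) = 217.5 K.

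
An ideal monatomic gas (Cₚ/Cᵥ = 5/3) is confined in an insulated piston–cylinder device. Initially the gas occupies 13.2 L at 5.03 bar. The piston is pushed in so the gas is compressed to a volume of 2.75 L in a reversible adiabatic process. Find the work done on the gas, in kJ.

W ≈ 18.4 kJ

P₂ = P₁(V₁/V₂)^γ = 5.03×(13.2/2.75)^(5/3) = 68.7 bar.
For a reversible adiabat, W_by_gas = (P₁V₁ − P₂V₂)/(γ−1).
W_by = (503000×0.0132 − 6.87×10^6×0.00275) / (2/3) = -18380 J.
W_on_gas = −W_by = 18380 J.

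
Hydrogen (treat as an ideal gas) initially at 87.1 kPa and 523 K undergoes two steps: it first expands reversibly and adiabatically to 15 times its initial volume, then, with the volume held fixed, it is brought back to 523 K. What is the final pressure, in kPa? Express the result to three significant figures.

P₃ ≈ 5.81 kPa

For a diatomic ideal gas γ = 7/5.
Adiabatic step (PV^γ = const): P₂ = 87.1×(1/15)^(7/5) = 1.966 kPa; T₂ = 523×(1/15)^(2/5) = 177 K.
Isochoric: P₃ = P₂(T₃/T₂) = 1.966 × (523/177) = 5.807 kPa.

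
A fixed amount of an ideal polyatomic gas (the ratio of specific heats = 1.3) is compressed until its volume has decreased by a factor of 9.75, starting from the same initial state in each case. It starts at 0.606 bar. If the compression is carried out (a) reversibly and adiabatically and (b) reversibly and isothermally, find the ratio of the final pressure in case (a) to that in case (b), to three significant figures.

P_adiabatic / P_isothermal ≈ 1.98

Isothermal: P_b = P₁(V₁/V₂) = 0.606×9.75.
Adiabatic: P_a = P₁(V₁/V₂)^γ = 0.606×9.75^(1.3).
P_a/P_b = (V₁/V₂)^(γ−1) = 9.75^(0.3) = 1.98.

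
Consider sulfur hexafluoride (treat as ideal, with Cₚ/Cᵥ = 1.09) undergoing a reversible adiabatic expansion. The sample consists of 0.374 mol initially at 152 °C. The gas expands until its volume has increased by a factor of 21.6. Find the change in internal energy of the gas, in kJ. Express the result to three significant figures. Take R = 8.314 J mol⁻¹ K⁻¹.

Adiabatic: T₁V₁^(γ−1) = T₂V₂^(γ−1) ⇒ T₂ = T₁ (V₁/V₂)^(γ−1).
T₁ = 152 °C = 425.1 K.
T₂ = 425.1 × (1/21.6)^(0.09) = 322.4 K.
Q = 0, so ΔU = W_on_gas = nCᵥΔT with Cᵥ = R/(γ−1) = 92.38 J/(mol·K).
ΔU = 0.374 × 92.38 × (322.4 − 425.1) = -3549 J.

ΔU ≈ -3.55 kJ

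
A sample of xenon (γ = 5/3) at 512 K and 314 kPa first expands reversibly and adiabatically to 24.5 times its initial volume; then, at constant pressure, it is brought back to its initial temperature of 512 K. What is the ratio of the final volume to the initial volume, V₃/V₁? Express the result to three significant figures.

V₃/V₁ ≈ 207

Adiabatic step: V₂/V₁ = 24.5; T₂ = T₁·(1/24.5)^(2/3) = 60.7 K.
Isobaric step: V₃/V₂ = T₃/T₂ = 512/60.7.
V₃/V₁ = (V₂/V₁)(V₃/V₂) = 24.5 × (512/60.7) = 206.7.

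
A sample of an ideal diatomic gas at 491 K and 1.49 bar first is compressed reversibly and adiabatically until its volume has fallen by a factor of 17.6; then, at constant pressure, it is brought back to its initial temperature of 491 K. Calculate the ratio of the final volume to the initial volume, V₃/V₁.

For a diatomic ideal gas γ = 7/5.
Adiabatic step: V₂/V₁ = 0.05682; T₂ = T₁·17.6^(2/5) = 1546 K.
Isobaric step: V₃/V₂ = T₃/T₂ = 491/1546.
V₃/V₁ = (V₂/V₁)(V₃/V₂) = 0.05682 × (491/1546) = 0.01804.

V₃/V₁ ≈ 0.0180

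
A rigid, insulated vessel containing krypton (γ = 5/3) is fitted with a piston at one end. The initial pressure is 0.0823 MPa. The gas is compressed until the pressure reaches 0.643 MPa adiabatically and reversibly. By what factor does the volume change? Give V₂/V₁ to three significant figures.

V₂/V₁ ≈ 0.291

From PV^γ = const, V₂/V₁ = (P₁/P₂)^(1/γ).
V₂/V₁ = (0.0823/0.643)^(3/5) = 0.2913.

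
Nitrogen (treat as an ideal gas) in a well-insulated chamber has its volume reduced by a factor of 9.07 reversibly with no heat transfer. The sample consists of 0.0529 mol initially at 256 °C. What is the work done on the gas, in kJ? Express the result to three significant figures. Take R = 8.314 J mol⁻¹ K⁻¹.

W ≈ 0.824 kJ

Adiabatic: T₁V₁^(γ−1) = T₂V₂^(γ−1) ⇒ T₂ = T₁ (V₁/V₂)^(γ−1).
γ = 7/5 for a diatomic ideal gas, so γ−1 = 2/5.
T₁ = 256 °C = 529.1 K.
T₂ = 529.1 × 9.07^(2/5) = 1278 K.
Q = 0, so ΔU = W_on_gas = nCᵥΔT with Cᵥ = R/(γ−1) = 20.79 J/(mol·K).
ΔU = 0.0529 × 20.79 × (1278 − 529.1) = 823.7 J.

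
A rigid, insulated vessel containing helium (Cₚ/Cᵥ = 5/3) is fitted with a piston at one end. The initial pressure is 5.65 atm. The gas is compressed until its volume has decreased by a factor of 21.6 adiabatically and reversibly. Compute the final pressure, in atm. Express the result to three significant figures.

P₂ ≈ 947 atm

Adiabatic: P₁V₁^γ = P₂V₂^γ ⇒ P₂ = P₁ (V₁/V₂)^γ.
P₂ = 5.65 × 21.6^(5/3) = 946.5 atm.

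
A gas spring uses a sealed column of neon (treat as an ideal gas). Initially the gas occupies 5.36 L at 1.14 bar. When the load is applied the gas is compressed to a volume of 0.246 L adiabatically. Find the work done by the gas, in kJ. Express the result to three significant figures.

γ = 5/3 for a monatomic ideal gas.
P₂ = P₁(V₁/V₂)^γ = 1.14×(5.36/0.246)^(5/3) = 193.8 bar.
For a reversible adiabat, W_by_gas = (P₁V₁ − P₂V₂)/(γ−1).
W_by = (114000×0.00536 − 1.938×10^7×0.000246) / (2/3) = -6234 J.

W ≈ -6.23 kJ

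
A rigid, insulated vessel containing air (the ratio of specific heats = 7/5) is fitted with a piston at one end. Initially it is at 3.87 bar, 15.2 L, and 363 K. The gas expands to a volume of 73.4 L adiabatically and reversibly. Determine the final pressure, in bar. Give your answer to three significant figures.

Adiabatic: P₁V₁^γ = P₂V₂^γ ⇒ P₂ = P₁ (V₁/V₂)^γ.
P₂ = 3.87 × (15.2/73.4)^(7/5) = 0.4269 bar.

P₂ ≈ 0.427 bar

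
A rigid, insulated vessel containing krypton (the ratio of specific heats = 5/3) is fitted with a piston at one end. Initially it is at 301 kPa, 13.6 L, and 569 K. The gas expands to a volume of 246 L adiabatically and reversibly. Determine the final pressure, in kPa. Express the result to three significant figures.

P₂ ≈ 2.41 kPa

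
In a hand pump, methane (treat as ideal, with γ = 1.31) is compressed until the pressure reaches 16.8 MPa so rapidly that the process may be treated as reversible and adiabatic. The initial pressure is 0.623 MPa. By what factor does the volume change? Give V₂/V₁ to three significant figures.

V₂/V₁ ≈ 0.0809

From PV^γ = const, V₂/V₁ = (P₁/P₂)^(1/γ).
V₂/V₁ = (0.623/16.8)^(0.763) = 0.08087.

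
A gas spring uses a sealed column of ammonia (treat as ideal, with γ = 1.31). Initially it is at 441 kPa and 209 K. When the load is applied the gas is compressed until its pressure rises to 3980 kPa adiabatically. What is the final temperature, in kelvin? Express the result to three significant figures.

Adiabatic: T₂/T₁ = (P₂/P₁)^((γ−1)/γ).
T₂ = 209 × (3980/441)^(0.237) = 351.8 K.

T₂ ≈ 352 K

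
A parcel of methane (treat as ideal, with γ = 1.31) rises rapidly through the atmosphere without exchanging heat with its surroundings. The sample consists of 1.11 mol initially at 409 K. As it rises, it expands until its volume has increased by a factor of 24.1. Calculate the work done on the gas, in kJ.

W ≈ -7.64 kJ

Adiabatic: T₁V₁^(γ−1) = T₂V₂^(γ−1) ⇒ T₂ = T₁ (V₁/V₂)^(γ−1).
T₂ = 409 × (1/24.1)^(0.31) = 152.5 K.
Q = 0, so ΔU = W_on_gas = nCᵥΔT with Cᵥ = R/(γ−1) = 26.82 J/(mol·K).
ΔU = 1.11 × 26.82 × (152.5 − 409) = -7636 J.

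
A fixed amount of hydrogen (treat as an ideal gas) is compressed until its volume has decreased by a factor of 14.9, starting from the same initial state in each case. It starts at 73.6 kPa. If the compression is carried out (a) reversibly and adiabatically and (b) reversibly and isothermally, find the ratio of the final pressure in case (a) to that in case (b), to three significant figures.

P_adiabatic / P_isothermal ≈ 2.95

For a diatomic ideal gas γ = 7/5.
Isothermal: P_b = P₁(V₁/V₂) = 73.6×14.9.
Adiabatic: P_a = P₁(V₁/V₂)^γ = 73.6×14.9^(7/5).
P_a/P_b = (V₁/V₂)^(γ−1) = 14.9^(2/5) = 2.946.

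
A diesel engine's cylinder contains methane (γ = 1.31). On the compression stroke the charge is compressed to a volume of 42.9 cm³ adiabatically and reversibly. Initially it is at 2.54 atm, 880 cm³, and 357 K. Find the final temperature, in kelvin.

T₂ ≈ 911 K

For a reversible adiabat TV^(γ−1) is constant, so T₂ = T₁ (V₁/V₂)^(γ−1).
T₂ = 357 × (880/42.9)^(0.31) = 910.7 K.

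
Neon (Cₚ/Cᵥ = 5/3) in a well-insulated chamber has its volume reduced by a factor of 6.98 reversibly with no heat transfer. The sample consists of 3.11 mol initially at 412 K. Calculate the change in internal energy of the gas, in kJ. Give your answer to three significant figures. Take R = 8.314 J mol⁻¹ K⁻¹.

For a reversible adiabat TV^(γ−1) is constant, so T₂ = T₁ (V₁/V₂)^(γ−1).
T₂ = 412 × 6.98^(2/3) = 1505 K.
Q = 0, so ΔU = W_on_gas = nCᵥΔT with Cᵥ = R/(γ−1) = 12.47 J/(mol·K).
ΔU = 3.11 × 12.47 × (1505 − 412) = 42380 J.

ΔU ≈ 42.4 kJ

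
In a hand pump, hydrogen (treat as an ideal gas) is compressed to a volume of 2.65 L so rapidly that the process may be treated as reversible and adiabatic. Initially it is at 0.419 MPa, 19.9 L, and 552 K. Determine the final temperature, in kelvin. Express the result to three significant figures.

T₂ ≈ 1240 K

For a reversible adiabat TV^(γ−1) is constant, so T₂ = T₁ (V₁/V₂)^(γ−1).
γ = 7/5 for a diatomic ideal gas.
T₂ = 552 × (19.9/2.65)^(2/5) = 1236 K.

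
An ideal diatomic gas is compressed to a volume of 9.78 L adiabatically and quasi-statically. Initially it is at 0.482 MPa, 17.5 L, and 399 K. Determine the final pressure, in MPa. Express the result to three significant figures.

P₂ ≈ 1.09 MPa

Since PV^γ is constant along a reversible adiabat, P₂ = P₁ (V₁/V₂)^γ.
γ = 7/5 for a diatomic ideal gas.
P₂ = 0.482 × (17.5/9.78)^(7/5) = 1.088 MPa.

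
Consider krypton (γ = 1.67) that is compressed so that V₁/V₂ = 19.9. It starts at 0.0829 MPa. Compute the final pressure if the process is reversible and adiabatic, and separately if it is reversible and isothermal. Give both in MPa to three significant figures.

adiabatic: 12.2 MPa; isothermal: 1.65 MPa

Isothermal: P₂ = P₁(V₁/V₂) = 0.0829×19.9 = 1.65 MPa.
Adiabatic: P₂ = P₁(V₁/V₂)^γ = 0.0829×19.9^(1.67) = 12.24 MPa.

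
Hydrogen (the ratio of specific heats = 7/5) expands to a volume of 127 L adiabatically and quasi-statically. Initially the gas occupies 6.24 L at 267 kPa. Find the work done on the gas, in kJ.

W ≈ -2.92 kJ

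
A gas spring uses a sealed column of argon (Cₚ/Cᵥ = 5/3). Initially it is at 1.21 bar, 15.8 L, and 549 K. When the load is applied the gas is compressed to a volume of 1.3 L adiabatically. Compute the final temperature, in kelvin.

T₂ ≈ 2900 K

For a reversible adiabat TV^(γ−1) is constant, so T₂ = T₁ (V₁/V₂)^(γ−1).
T₂ = 549 × (15.8/1.3)^(2/3) = 2902 K.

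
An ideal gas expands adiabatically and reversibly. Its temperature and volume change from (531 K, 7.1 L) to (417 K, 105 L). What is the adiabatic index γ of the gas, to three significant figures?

γ ≈ 1.09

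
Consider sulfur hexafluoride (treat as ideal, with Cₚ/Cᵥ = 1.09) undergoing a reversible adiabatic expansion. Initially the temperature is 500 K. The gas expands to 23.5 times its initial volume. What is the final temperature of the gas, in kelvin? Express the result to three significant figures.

Adiabatic: T₁V₁^(γ−1) = T₂V₂^(γ−1) ⇒ T₂ = T₁ (V₁/V₂)^(γ−1).
T₂ = 500 × (1/23.5)^(0.09) = 376.3 K.

T₂ ≈ 376 K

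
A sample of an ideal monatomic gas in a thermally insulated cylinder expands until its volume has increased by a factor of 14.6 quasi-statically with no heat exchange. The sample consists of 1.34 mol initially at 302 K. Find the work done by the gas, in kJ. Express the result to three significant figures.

For a reversible adiabat TV^(γ−1) is constant, so T₂ = T₁ (V₁/V₂)^(γ−1).
γ = 5/3 for a monatomic ideal gas, so γ−1 = 2/3.
T₂ = 302 × (1/14.6)^(2/3) = 50.56 K.
Q = 0, so ΔU = W_on_gas = nCᵥΔT with Cᵥ = R/(γ−1) = 12.47 J/(mol·K).
ΔU = 1.34 × 12.47 × (50.56 − 302) = -4202 J.
Work done by the gas = −ΔU = 4202 J.

W ≈ 4.20 kJ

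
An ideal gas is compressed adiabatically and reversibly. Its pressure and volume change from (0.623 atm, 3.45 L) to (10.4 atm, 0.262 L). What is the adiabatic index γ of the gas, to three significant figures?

γ ≈ 1.09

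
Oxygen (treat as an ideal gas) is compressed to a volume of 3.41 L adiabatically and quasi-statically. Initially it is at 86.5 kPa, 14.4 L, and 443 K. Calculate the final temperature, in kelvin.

For a reversible adiabat TV^(γ−1) is constant, so T₂ = T₁ (V₁/V₂)^(γ−1).
γ = 7/5 for a diatomic ideal gas.
T₂ = 443 × (14.4/3.41)^(2/5) = 788.2 K.

T₂ ≈ 788 K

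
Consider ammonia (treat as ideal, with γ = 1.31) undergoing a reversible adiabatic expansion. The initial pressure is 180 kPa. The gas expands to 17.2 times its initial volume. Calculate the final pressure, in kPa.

P₂ ≈ 4.33 kPa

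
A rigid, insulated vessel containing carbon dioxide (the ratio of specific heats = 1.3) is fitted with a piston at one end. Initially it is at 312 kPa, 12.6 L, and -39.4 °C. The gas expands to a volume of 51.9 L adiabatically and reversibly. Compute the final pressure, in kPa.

P₂ ≈ 49.5 kPa

Since PV^γ is constant along a reversible adiabat, P₂ = P₁ (V₁/V₂)^γ.
P₂ = 312 × (12.6/51.9)^(1.3) = 49.54 kPa.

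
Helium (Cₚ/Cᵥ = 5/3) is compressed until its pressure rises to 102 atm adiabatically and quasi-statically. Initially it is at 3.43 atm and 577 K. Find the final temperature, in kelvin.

Along an adiabat T P^((1−γ)/γ) is constant, so T₂ = T₁ (P₂/P₁)^((γ−1)/γ).
T₂ = 577 × (102/3.43)^(2/5) = 2241 K.

T₂ ≈ 2240 K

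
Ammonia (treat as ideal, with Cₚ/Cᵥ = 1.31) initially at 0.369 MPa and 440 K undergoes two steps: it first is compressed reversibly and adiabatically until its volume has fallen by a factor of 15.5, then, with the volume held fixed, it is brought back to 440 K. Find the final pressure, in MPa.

P₃ ≈ 5.72 MPa

Adiabatic step (PV^γ = const): P₂ = 0.369×15.5^(1.31) = 13.38 MPa; T₂ = 440×15.5^(0.31) = 1029 K.
Isochoric: P₃ = P₂(T₃/T₂) = 13.38 × (440/1029) = 5.72 MPa.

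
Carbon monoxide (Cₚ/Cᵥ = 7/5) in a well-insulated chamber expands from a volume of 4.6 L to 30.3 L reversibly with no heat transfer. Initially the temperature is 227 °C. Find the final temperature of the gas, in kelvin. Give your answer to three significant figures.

T₂ ≈ 235 K

Adiabatic: T₁V₁^(γ−1) = T₂V₂^(γ−1) ⇒ T₂ = T₁ (V₁/V₂)^(γ−1).
T₁ = 227 °C = 500.1 K.
T₂ = 500.1 × (4.6/30.3)^(2/5) = 235.3 K.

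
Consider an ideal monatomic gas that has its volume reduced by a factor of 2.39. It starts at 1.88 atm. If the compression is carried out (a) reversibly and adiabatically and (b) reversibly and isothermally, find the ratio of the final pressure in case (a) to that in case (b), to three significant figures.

For a monatomic ideal gas γ = 5/3.
Isothermal: P_b = P₁(V₁/V₂) = 1.88×2.39.
Adiabatic: P_a = P₁(V₁/V₂)^γ = 1.88×2.39^(5/3).
P_a/P_b = (V₁/V₂)^(γ−1) = 2.39^(2/3) = 1.788.

P_adiabatic / P_isothermal ≈ 1.79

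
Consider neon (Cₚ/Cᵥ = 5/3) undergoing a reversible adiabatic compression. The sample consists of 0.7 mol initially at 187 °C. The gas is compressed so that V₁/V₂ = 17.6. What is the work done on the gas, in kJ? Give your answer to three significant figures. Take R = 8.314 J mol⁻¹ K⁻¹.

Adiabatic: T₁V₁^(γ−1) = T₂V₂^(γ−1) ⇒ T₂ = T₁ (V₁/V₂)^(γ−1).
T₁ = 187 °C = 460.1 K.
T₂ = 460.1 × 17.6^(2/3) = 3113 K.
Q = 0, so ΔU = W_on_gas = nCᵥΔT with Cᵥ = R/(γ−1) = 12.47 J/(mol·K).
ΔU = 0.7 × 12.47 × (3113 − 460.1) = 23160 J.

W ≈ 23.2 kJ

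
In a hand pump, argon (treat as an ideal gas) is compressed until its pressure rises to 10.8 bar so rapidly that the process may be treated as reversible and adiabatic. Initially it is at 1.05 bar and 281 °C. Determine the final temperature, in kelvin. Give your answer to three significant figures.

T₂ ≈ 1410 K

Along an adiabat T P^((1−γ)/γ) is constant, so T₂ = T₁ (P₂/P₁)^((γ−1)/γ).
For a monatomic ideal gas γ = 5/3, so (γ−1)/γ = 2/5.
T₁ = 281 °C = 554.1 K.
T₂ = 554.1 × (10.8/1.05)^(2/5) = 1408 K.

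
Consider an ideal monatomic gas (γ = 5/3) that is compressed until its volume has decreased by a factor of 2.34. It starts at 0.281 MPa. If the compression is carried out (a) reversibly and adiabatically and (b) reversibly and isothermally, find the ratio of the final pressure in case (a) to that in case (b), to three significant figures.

Isothermal: P_b = P₁(V₁/V₂) = 0.281×2.34.
Adiabatic: P_a = P₁(V₁/V₂)^γ = 0.281×2.34^(5/3).
P_a/P_b = (V₁/V₂)^(γ−1) = 2.34^(2/3) = 1.763.

P_adiabatic / P_isothermal ≈ 1.76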